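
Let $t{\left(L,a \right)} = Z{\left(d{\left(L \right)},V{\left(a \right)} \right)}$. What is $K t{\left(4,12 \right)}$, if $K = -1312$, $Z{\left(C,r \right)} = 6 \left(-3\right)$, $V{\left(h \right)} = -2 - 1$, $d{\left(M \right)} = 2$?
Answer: $23616$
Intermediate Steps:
$V{\left(h \right)} = -3$ ($V{\left(h \right)} = -2 - 1 = -3$)
$Z{\left(C,r \right)} = -18$
$t{\left(L,a \right)} = -18$
$K t{\left(4,12 \right)} = \left(-1312\right) \left(-18\right) = 23616$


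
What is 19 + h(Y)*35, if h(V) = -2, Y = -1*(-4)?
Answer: -51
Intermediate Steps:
Y = 4
19 + h(Y)*35 = 19 - 2*35 = 19 - 70 = -51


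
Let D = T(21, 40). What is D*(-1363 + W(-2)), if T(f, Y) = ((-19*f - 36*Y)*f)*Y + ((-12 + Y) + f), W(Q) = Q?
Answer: 2108530515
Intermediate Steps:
T(f, Y) = -12 + Y + f + Y*f*(-36*Y - 19*f) (T(f, Y) = ((-36*Y - 19*f)*f)*Y + (-12 + Y + f) = (f*(-36*Y - 19*f))*Y + (-12 + Y + f) = Y*f*(-36*Y - 19*f) + (-12 + Y + f) = -12 + Y + f + Y*f*(-36*Y - 19*f))
D = -1544711 (D = -12 + 40 + 21 - 36*21*40**2 - 19*40*21**2 = -12 + 40 + 21 - 36*21*1600 - 19*40*441 = -12 + 40 + 21 - 1209600 - 335160 = -1544711)
D*(-1363 + W(-2)) = -1544711*(-1363 - 2) = -1544711*(-1365) = 2108530515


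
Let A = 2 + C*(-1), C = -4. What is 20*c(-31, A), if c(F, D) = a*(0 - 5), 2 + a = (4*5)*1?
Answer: -1800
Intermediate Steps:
a = 18 (a = -2 + (4*5)*1 = -2 + 20*1 = -2 + 20 = 18)
A = 6 (A = 2 - 4*(-1) = 2 + 4 = 6)
c(F, D) = -90 (c(F, D) = 18*(0 - 5) = 18*(-5) = -90)
20*c(-31, A) = 20*(-90) = -1800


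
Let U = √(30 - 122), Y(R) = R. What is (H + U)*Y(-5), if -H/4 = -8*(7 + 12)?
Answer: -3040 - 10*I*√23 ≈ -3040.0 - 47.958*I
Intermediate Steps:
U = 2*I*√23 (U = √(-92) = 2*I*√23 ≈ 9.5917*I)
H = 608 (H = -(-32)*(7 + 12) = -(-32)*19 = -4*(-152) = 608)
(H + U)*Y(-5) = (608 + 2*I*√23)*(-5) = -3040 - 10*I*√23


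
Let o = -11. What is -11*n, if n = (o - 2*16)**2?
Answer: -20339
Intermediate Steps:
n = 1849 (n = (-11 - 2*16)**2 = (-11 - 32)**2 = (-43)**2 = 1849)
-11*n = -11*1849 = -20339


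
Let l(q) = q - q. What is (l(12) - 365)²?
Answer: 133225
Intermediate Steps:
l(q) = 0
(l(12) - 365)² = (0 - 365)² = (-365)² = 133225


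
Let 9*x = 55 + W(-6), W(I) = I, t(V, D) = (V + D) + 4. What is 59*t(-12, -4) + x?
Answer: -6323/9 ≈ -702.56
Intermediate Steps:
t(V, D) = 4 + D + V (t(V, D) = (D + V) + 4 = 4 + D + V)
x = 49/9 (x = (55 - 6)/9 = (⅑)*49 = 49/9 ≈ 5.4444)
59*t(-12, -4) + x = 59*(4 - 4 - 12) + 49/9 = 59*(-12) + 49/9 = -708 + 49/9 = -6323/9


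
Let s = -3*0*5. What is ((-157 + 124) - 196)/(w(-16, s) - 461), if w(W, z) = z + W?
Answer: 229/477 ≈ 0.48008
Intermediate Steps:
s = 0 (s = 0*5 = 0)
w(W, z) = W + z
((-157 + 124) - 196)/(w(-16, s) - 461) = ((-157 + 124) - 196)/((-16 + 0) - 461) = (-33 - 196)/(-16 - 461) = -229/(-477) = -229*(-1/477) = 229/477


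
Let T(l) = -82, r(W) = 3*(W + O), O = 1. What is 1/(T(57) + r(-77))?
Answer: -1/310 ≈ -0.0032258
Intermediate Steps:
r(W) = 3 + 3*W (r(W) = 3*(W + 1) = 3*(1 + W) = 3 + 3*W)
1/(T(57) + r(-77)) = 1/(-82 + (3 + 3*(-77))) = 1/(-82 + (3 - 231)) = 1/(-82 - 228) = 1/(-310) = -1/310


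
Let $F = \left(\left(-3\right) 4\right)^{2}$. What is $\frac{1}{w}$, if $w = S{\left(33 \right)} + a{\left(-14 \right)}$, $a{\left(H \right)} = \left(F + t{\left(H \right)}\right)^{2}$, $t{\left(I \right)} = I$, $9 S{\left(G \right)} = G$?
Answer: $\frac{3}{50711} \approx 5.9159 \cdot 10^{-5}$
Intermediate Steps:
$S{\left(G \right)} = \frac{G}{9}$
$F = 144$ ($F = \left(-12\right)^{2} = 144$)
$a{\left(H \right)} = \left(144 + H\right)^{2}$
$w = \frac{50711}{3}$ ($w = \frac{1}{9} \cdot 33 + \left(144 - 14\right)^{2} = \frac{11}{3} + 130^{2} = \frac{11}{3} + 16900 = \frac{50711}{3} \approx 16904.0$)
$\frac{1}{w} = \frac{1}{\frac{50711}{3}} = \frac{3}{50711}$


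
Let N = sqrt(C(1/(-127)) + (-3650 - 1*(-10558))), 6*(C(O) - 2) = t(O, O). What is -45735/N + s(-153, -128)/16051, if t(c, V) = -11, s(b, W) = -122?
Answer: -122/16051 - 45735*sqrt(248694)/41449 ≈ -550.27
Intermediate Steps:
C(O) = 1/6 (C(O) = 2 + (1/6)*(-11) = 2 - 11/6 = 1/6)
N = sqrt(248694)/6 (N = sqrt(1/6 + (-3650 - 1*(-10558))) = sqrt(1/6 + (-3650 + 10558)) = sqrt(1/6 + 6908) = sqrt(41449/6) = sqrt(248694)/6 ≈ 83.115)
-45735/N + s(-153, -128)/16051 = -45735*sqrt(248694)/41449 - 122/16051 = -122/16051 - 45735*sqrt(248694)/41449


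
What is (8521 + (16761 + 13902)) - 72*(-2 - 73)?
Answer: 44584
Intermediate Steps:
(8521 + (16761 + 13902)) - 72*(-2 - 73) = (8521 + 30663) - 72*(-75) = 39184 + 5400 = 44584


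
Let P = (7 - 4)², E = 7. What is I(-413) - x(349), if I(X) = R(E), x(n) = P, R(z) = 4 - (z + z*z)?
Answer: -61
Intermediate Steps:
R(z) = 4 - z - z² (R(z) = 4 - (z + z²) = 4 + (-z - z²) = 4 - z - z²)
P = 9 (P = 3² = 9)
x(n) = 9
I(X) = -52 (I(X) = 4 - 1*7 - 1*7² = 4 - 7 - 1*49 = 4 - 7 - 49 = -52)
I(-413) - x(349) = -52 - 1*9 = -52 - 9 = -61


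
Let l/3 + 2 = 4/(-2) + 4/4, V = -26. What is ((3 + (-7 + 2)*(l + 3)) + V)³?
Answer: 343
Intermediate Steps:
l = -9 (l = -6 + 3*(4/(-2) + 4/4) = -6 + 3*(4*(-½) + 4*(¼)) = -6 + 3*(-2 + 1) = -6 + 3*(-1) = -6 - 3 = -9)
((3 + (-7 + 2)*(l + 3)) + V)³ = ((3 + (-7 + 2)*(-9 + 3)) - 26)³ = ((3 - 5*(-6)) - 26)³ = ((3 + 30) - 26)³ = (33 - 26)³ = 7³ = 343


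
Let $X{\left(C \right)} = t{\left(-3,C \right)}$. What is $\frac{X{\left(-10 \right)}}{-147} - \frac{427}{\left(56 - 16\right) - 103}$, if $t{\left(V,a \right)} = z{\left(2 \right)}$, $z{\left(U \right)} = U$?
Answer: $\frac{2983}{441} \approx 6.7642$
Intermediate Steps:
$t{\left(V,a \right)} = 2$
$X{\left(C \right)} = 2$
$\frac{X{\left(-10 \right)}}{-147} - \frac{427}{\left(56 - 16\right) - 103} = \frac{2}{-147} - \frac{427}{\left(56 - 16\right) - 103} = 2 \left(- \frac{1}{147}\right) - \frac{427}{40 - 103} = - \frac{2}{147} - \frac{427}{-63} = - \frac{2}{147} - - \frac{61}{9} = - \frac{2}{147} + \frac{61}{9} = \frac{2983}{441}$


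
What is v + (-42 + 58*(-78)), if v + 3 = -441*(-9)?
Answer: -600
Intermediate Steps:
v = 3966 (v = -3 - 441*(-9) = -3 + 3969 = 3966)
v + (-42 + 58*(-78)) = 3966 + (-42 + 58*(-78)) = 3966 + (-42 - 4524) = 3966 - 4566 = -600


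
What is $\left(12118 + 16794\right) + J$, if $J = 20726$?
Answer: $49638$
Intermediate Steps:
$\left(12118 + 16794\right) + J = \left(12118 + 16794\right) + 20726 = 28912 + 20726 = 49638$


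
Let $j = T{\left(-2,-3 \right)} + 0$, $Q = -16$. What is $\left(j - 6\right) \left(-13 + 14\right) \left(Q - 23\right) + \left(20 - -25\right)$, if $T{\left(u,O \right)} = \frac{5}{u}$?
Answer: $\frac{753}{2} \approx 376.5$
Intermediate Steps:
$j = - \frac{5}{2}$ ($j = \frac{5}{-2} + 0 = 5 \left(- \frac{1}{2}\right) + 0 = - \frac{5}{2} + 0 = - \frac{5}{2} \approx -2.5$)
$\left(j - 6\right) \left(-13 + 14\right) \left(Q - 23\right) + \left(20 - -25\right) = \left(- \frac{5}{2} - 6\right) \left(-13 + 14\right) \left(-16 - 23\right) + \left(20 - -25\right) = \left(- \frac{17}{2}\right) 1 \left(-39\right) + \left(20 + 25\right) = \left(- \frac{17}{2}\right) \left(-39\right) + 45 = \frac{663}{2} + 45 = \frac{753}{2}$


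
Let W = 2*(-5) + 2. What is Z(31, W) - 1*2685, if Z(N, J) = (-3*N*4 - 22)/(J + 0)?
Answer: -10543/4 ≈ -2635.8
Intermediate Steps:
W = -8 (W = -10 + 2 = -8)
Z(N, J) = (-22 - 12*N)/J (Z(N, J) = (-12*N - 22)/J = (-22 - 12*N)/J)
Z(31, W) - 1*2685 = 2*(-11 - 6*31)/(-8) - 1*2685 = 2*(-⅛)*(-11 - 186) - 2685 = 2*(-⅛)*(-197) - 2685 = 197/4 - 2685 = -10543/4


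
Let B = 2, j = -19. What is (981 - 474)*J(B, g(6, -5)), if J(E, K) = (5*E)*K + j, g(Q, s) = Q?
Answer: 20787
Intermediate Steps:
J(E, K) = -19 + 5*E*K (J(E, K) = (5*E)*K - 19 = 5*E*K - 19 = -19 + 5*E*K)
(981 - 474)*J(B, g(6, -5)) = (981 - 474)*(-19 + 5*2*6) = 507*(-19 + 60) = 507*41 = 20787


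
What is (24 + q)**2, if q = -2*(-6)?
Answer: 1296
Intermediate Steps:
q = 12
(24 + q)**2 = (24 + 12)**2 = 36**2 = 1296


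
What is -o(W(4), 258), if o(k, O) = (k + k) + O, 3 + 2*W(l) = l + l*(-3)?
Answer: -247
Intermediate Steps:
W(l) = -3/2 - l (W(l) = -3/2 + (l + l*(-3))/2 = -3/2 + (l - 3*l)/2 = -3/2 + (-2*l)/2 = -3/2 - l)
o(k, O) = O + 2*k (o(k, O) = 2*k + O = O + 2*k)
-o(W(4), 258) = -(258 + 2*(-3/2 - 1*4)) = -(258 + 2*(-3/2 - 4)) = -(258 + 2*(-11/2)) = -(258 - 11) = -1*247 = -247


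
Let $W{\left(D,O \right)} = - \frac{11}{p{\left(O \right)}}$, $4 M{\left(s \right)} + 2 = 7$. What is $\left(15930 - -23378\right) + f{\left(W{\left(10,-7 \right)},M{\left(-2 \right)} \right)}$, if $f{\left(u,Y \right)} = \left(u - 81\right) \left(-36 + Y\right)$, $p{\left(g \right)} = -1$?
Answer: $\frac{83481}{2} \approx 41741.0$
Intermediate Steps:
$M{\left(s \right)} = \frac{5}{4}$ ($M{\left(s \right)} = - \frac{1}{2} + \frac{1}{4} \cdot 7 = - \frac{1}{2} + \frac{7}{4} = \frac{5}{4}$)
$W{\left(D,O \right)} = 11$ ($W{\left(D,O \right)} = - \frac{11}{-1} = \left(-11\right) \left(-1\right) = 11$)
$f{\left(u,Y \right)} = \left(-81 + u\right) \left(-36 + Y\right)$
$\left(15930 - -23378\right) + f{\left(W{\left(10,-7 \right)},M{\left(-2 \right)} \right)} = \left(15930 - -23378\right) + \left(2916 - \frac{405}{4} - 396 + \frac{5}{4} \cdot 11\right) = \left(15930 + 23378\right) + \left(2916 - \frac{405}{4} - 396 + \frac{55}{4}\right) = 39308 + \frac{4865}{2} = \frac{83481}{2}$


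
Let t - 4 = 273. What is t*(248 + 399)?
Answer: 179219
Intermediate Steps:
t = 277 (t = 4 + 273 = 277)
t*(248 + 399) = 277*(248 + 399) = 277*647 = 179219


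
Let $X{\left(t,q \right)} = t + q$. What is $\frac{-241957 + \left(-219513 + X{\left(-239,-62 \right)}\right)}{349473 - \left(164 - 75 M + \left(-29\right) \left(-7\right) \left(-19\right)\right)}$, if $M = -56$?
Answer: $- \frac{461771}{348966} \approx -1.3233$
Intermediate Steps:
$X{\left(t,q \right)} = q + t$
$\frac{-241957 + \left(-219513 + X{\left(-239,-62 \right)}\right)}{349473 - \left(164 - 75 M + \left(-29\right) \left(-7\right) \left(-19\right)\right)} = \frac{-241957 - 219814}{349473 + \left(\left(-164 + 75 \left(-56\right)\right) - \left(-29\right) \left(-7\right) \left(-19\right)\right)} = \frac{-241957 - 219814}{349473 - \left(4364 + 203 \left(-19\right)\right)} = \frac{-241957 - 219814}{349473 - 507} = - \frac{461771}{349473 + \left(-4364 + 3857\right)} = - \frac{461771}{349473 - 507} = - \frac{461771}{348966}$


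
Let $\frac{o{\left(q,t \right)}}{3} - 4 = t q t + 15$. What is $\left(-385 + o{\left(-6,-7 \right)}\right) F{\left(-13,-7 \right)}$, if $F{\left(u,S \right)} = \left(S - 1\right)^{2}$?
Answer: $-77440$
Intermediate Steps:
$F{\left(u,S \right)} = \left(-1 + S\right)^{2}$
$o{\left(q,t \right)} = 57 + 3 q t^{2}$ ($o{\left(q,t \right)} = 12 + 3 \left(t q t + 15\right) = 12 + 3 \left(q t t + 15\right) = 12 + 3 \left(q t^{2} + 15\right) = 12 + 3 \left(15 + q t^{2}\right) = 12 + \left(45 + 3 q t^{2}\right) = 57 + 3 q t^{2}$)
$\left(-385 + o{\left(-6,-7 \right)}\right) F{\left(-13,-7 \right)} = \left(-385 + \left(57 + 3 \left(-6\right) \left(-7\right)^{2}\right)\right) \left(-1 - 7\right)^{2} = \left(-385 + \left(57 + 3 \left(-6\right) 49\right)\right) \left(-8\right)^{2} = \left(-385 + \left(57 - 882\right)\right) 64 = \left(-385 - 825\right) 64 = \left(-1210\right) 64 = -77440$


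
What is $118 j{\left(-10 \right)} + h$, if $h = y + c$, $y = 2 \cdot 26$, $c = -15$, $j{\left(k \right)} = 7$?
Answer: $863$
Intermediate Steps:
$y = 52$
$h = 37$ ($h = 52 - 15 = 37$)
$118 j{\left(-10 \right)} + h = 118 \cdot 7 + 37 = 826 + 37 = 863$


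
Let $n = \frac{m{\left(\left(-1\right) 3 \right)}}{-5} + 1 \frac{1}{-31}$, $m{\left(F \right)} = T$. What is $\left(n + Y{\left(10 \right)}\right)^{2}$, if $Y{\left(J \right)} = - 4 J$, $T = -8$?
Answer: $\frac{35485849}{24025} \approx 1477.0$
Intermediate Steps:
$m{\left(F \right)} = -8$
$n = \frac{243}{155}$ ($n = - \frac{8}{-5} + 1 \frac{1}{-31} = \left(-8\right) \left(- \frac{1}{5}\right) + 1 \left(- \frac{1}{31}\right) = \frac{8}{5} - \frac{1}{31} = \frac{243}{155} \approx 1.5677$)
$\left(n + Y{\left(10 \right)}\right)^{2} = \left(\frac{243}{155} - 40\right)^{2} = \left(- \frac{5957}{155}\right)^{2} = \frac{35485849}{24025}$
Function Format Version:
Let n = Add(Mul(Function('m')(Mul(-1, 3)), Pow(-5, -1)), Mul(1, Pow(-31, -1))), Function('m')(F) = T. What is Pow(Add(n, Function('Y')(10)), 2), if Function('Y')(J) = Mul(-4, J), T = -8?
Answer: Rational(35485849, 24025) ≈ 1477.0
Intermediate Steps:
Function('m')(F) = -8
n = Rational(243, 155) (n = Add(Mul(-8, Pow(-5, -1)), Mul(1, Pow(-31, -1))) = Add(Mul(-8, Rational(-1, 5)), Mul(1, Rational(-1, 31))) = Add(Rational(8, 5), Rational(-1, 31)) = Rational(243, 155) ≈ 1.5677)
Pow(Add(n, Function('Y')(10)), 2) = Pow(Add(Rational(243, 155), Mul(-4, 10)), 2) = Pow(Add(Rational(243, 155), -40), 2) = Pow(Rational(-5957, 155), 2) = Rational(35485849, 24025)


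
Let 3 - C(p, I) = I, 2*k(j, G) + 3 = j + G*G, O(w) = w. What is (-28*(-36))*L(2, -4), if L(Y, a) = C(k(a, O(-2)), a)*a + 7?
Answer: -21168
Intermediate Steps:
k(j, G) = -3/2 + j/2 + G²/2 (k(j, G) = -3/2 + (j + G*G)/2 = -3/2 + (j + G²)/2 = -3/2 + (j/2 + G²/2) = -3/2 + j/2 + G²/2)
C(p, I) = 3 - I
L(Y, a) = 7 + a*(3 - a) (L(Y, a) = (3 - a)*a + 7 = a*(3 - a) + 7 = 7 + a*(3 - a))
(-28*(-36))*L(2, -4) = (-28*(-36))*(7 - 1*(-4)*(-3 - 4)) = 1008*(7 - 1*(-4)*(-7)) = 1008*(7 - 28) = 1008*(-21) = -21168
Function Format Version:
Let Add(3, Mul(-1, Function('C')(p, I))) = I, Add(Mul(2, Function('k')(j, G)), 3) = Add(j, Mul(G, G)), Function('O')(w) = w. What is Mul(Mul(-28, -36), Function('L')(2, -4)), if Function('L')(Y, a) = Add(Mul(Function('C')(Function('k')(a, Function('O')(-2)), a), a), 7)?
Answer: -21168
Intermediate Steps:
Function('k')(j, G) = Add(Rational(-3, 2), Mul(Rational(1, 2), j), Mul(Rational(1, 2), Pow(G, 2))) (Function('k')(j, G) = Add(Rational(-3, 2), Mul(Rational(1, 2), Add(j, Mul(G, G)))) = Add(Rational(-3, 2), Mul(Rational(1, 2), Add(j, Pow(G, 2)))) = Add(Rational(-3, 2), Add(Mul(Rational(1, 2), j), Mul(Rational(1, 2), Pow(G, 2)))) = Add(Rational(-3, 2), Mul(Rational(1, 2), j), Mul(Rational(1, 2), Pow(G, 2))))
Function('C')(p, I) = Add(3, Mul(-1, I))
Function('L')(Y, a) = Add(7, Mul(a, Add(3, Mul(-1, a)))) (Function('L')(Y, a) = Add(Mul(Add(3, Mul(-1, a)), a), 7) = Add(Mul(a, Add(3, Mul(-1, a))), 7) = Add(7, Mul(a, Add(3, Mul(-1, a)))))
Mul(Mul(-28, -36), Function('L')(2, -4)) = Mul(Mul(-28, -36), Add(7, Mul(-1, -4, Add(-3, -4)))) = Mul(1008, Add(7, Mul(-1, -4, -7))) = Mul(1008, Add(7, -28)) = Mul(1008, -21) = -21168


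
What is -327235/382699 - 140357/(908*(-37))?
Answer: 42720696483/12857155604 ≈ 3.3227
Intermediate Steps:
-327235/382699 - 140357/(908*(-37)) = -327235*1/382699 - 140357/(-33596) = -327235/382699 - 140357*(-1/33596) = -327235/382699 + 140357/33596 = 42720696483/12857155604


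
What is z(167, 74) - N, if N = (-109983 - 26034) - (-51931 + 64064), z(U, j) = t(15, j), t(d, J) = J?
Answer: 148224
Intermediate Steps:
z(U, j) = j
N = -148150 (N = -136017 - 1*12133 = -136017 - 12133 = -148150)
z(167, 74) - N = 74 - 1*(-148150) = 74 + 148150 = 148224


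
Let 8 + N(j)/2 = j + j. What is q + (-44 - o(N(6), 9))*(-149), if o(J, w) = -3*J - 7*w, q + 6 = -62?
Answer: -6475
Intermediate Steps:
q = -68 (q = -6 - 62 = -68)
N(j) = -16 + 4*j (N(j) = -16 + 2*(j + j) = -16 + 2*(2*j) = -16 + 4*j)
o(J, w) = -7*w - 3*J
q + (-44 - o(N(6), 9))*(-149) = -68 + (-44 - (-7*9 - 3*(-16 + 4*6)))*(-149) = -68 + (-44 - (-63 - 3*(-16 + 24)))*(-149) = -68 + (-44 - (-63 - 3*8))*(-149) = -68 + (-44 - (-63 - 24))*(-149) = -68 + (-44 - 1*(-87))*(-149) = -68 + (-44 + 87)*(-149) = -68 + 43*(-149) = -68 - 6407 = -6475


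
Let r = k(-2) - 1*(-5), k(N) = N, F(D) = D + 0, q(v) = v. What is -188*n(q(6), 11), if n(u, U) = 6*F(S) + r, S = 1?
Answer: -1692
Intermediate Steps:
F(D) = D
r = 3 (r = -2 - 1*(-5) = -2 + 5 = 3)
n(u, U) = 9 (n(u, U) = 6*1 + 3 = 6 + 3 = 9)
-188*n(q(6), 11) = -188*9 = -1692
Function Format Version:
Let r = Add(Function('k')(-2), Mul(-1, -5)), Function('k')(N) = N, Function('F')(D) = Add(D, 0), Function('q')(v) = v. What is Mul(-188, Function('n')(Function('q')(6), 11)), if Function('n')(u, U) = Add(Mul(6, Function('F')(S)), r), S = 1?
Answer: -1692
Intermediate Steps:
Function('F')(D) = D
r = 3 (r = Add(-2, Mul(-1, -5)) = Add(-2, 5) = 3)
Function('n')(u, U) = 9 (Function('n')(u, U) = Add(Mul(6, 1), 3) = Add(6, 3) = 9)
Mul(-188, Function('n')(Function('q')(6), 11)) = Mul(-188, 9) = -1692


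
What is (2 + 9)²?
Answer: 121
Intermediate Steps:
(2 + 9)² = 11² = 121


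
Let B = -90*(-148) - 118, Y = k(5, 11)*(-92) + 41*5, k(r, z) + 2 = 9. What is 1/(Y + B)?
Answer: 1/12763 ≈ 7.8351e-5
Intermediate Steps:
k(r, z) = 7 (k(r, z) = -2 + 9 = 7)
Y = -439 (Y = 7*(-92) + 41*5 = -644 + 205 = -439)
B = 13202 (B = 13320 - 118 = 13202)
1/(Y + B) = 1/(-439 + 13202) = 1/12763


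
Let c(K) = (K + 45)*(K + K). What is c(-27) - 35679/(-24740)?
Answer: -24011601/24740 ≈ -970.56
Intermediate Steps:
c(K) = 2*K*(45 + K) (c(K) = (45 + K)*(2*K) = 2*K*(45 + K))
c(-27) - 35679/(-24740) = 2*(-27)*(45 - 27) - 35679/(-24740) = 2*(-27)*18 - 35679*(-1)/24740 = -972 - 1*(-35679/24740) = -972 + 35679/24740 = -24011601/24740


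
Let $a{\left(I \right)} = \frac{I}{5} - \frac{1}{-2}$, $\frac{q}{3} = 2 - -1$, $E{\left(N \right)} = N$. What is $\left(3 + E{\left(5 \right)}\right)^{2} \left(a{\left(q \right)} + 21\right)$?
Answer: $\frac{7456}{5} \approx 1491.2$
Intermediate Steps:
$q = 9$ ($q = 3 \left(2 - -1\right) = 3 \left(2 + 1\right) = 3 \cdot 3 = 9$)
$a{\left(I \right)} = \frac{1}{2} + \frac{I}{5}$ ($a{\left(I \right)} = I \frac{1}{5} - - \frac{1}{2} = \frac{I}{5} + \frac{1}{2} = \frac{1}{2} + \frac{I}{5}$)
$\left(3 + E{\left(5 \right)}\right)^{2} \left(a{\left(q \right)} + 21\right) = \left(3 + 5\right)^{2} \left(\left(\frac{1}{2} + \frac{1}{5} \cdot 9\right) + 21\right) = 8^{2} \left(\left(\frac{1}{2} + \frac{9}{5}\right) + 21\right) = 64 \left(\frac{23}{10} + 21\right) = 64 \cdot \frac{233}{10} = \frac{7456}{5}$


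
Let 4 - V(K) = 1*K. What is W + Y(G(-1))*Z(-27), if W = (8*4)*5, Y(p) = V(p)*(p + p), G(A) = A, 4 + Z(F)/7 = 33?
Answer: -1870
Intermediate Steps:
V(K) = 4 - K
Z(F) = 203 (Z(F) = -28 + 7*33 = -28 + 231 = 203)
Y(p) = 2*p*(4 - p) (Y(p) = (4 - p)*(p + p) = (4 - p)*(2*p) = 2*p*(4 - p))
W = 160 (W = 32*5 = 160)
W + Y(G(-1))*Z(-27) = 160 + (2*(-1)*(4 - 1*(-1)))*203 = 160 + (2*(-1)*(4 + 1))*203 = 160 + (2*(-1)*5)*203 = 160 - 10*203 = 160 - 2030 = -1870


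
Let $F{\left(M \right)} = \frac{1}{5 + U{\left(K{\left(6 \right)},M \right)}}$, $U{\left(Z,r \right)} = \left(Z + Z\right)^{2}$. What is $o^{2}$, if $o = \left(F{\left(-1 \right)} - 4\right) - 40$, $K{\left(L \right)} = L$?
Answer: $\frac{42968025}{22201} \approx 1935.4$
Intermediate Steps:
$U{\left(Z,r \right)} = 4 Z^{2}$ ($U{\left(Z,r \right)} = \left(2 Z\right)^{2} = 4 Z^{2}$)
$F{\left(M \right)} = \frac{1}{149}$ ($F{\left(M \right)} = \frac{1}{5 + 4 \cdot 6^{2}} = \frac{1}{5 + 4 \cdot 36} = \frac{1}{5 + 144} = \frac{1}{149}$)
$o = - \frac{6555}{149}$ ($o = \left(\frac{1}{149} - 4\right) - 40 = - \frac{595}{149} - 40 = - \frac{6555}{149} \approx -43.993$)
$o^{2} = \left(- \frac{6555}{149}\right)^{2} = \frac{42968025}{22201}$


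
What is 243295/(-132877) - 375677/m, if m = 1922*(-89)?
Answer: 93272771/255389594 ≈ 0.36522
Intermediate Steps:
m = -171058
243295/(-132877) - 375677/m = 243295/(-132877) - 375677/(-171058) = 243295*(-1/132877) - 375677*(-1/171058) = -243295/132877 + 375677/171058 = 93272771/255389594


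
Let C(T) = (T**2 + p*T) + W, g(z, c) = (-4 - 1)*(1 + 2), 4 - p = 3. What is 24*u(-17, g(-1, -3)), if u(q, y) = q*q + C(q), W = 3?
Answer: 13536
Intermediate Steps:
p = 1 (p = 4 - 1*3 = 4 - 3 = 1)
g(z, c) = -15 (g(z, c) = -5*3 = -15)
C(T) = 3 + T + T**2 (C(T) = (T**2 + 1*T) + 3 = (T**2 + T) + 3 = (T + T**2) + 3 = 3 + T + T**2)
u(q, y) = 3 + q + 2*q**2 (u(q, y) = q*q + (3 + q + q**2) = q**2 + (3 + q + q**2) = 3 + q + 2*q**2)
24*u(-17, g(-1, -3)) = 24*(3 - 17 + 2*(-17)**2) = 24*(3 - 17 + 2*289) = 24*(3 - 17 + 578) = 24*564 = 13536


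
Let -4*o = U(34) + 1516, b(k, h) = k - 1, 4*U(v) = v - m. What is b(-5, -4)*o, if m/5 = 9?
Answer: 18159/8 ≈ 2269.9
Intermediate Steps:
m = 45 (m = 5*9 = 45)
U(v) = -45/4 + v/4 (U(v) = (v - 1*45)/4 = (v - 45)/4 = (-45 + v)/4 = -45/4 + v/4)
b(k, h) = -1 + k
o = -6053/16 (o = -((-45/4 + (¼)*34) + 1516)/4 = -((-45/4 + 17/2) + 1516)/4 = -(-11/4 + 1516)/4 = -¼*6053/4 = -6053/16 ≈ -378.31)
b(-5, -4)*o = (-1 - 5)*(-6053/16) = -6*(-6053/16) = 18159/8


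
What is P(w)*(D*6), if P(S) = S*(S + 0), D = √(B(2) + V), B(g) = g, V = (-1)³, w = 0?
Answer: 0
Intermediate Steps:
V = -1
D = 1 (D = √(2 - 1) = √1 = 1)
P(S) = S² (P(S) = S*S = S²)
P(w)*(D*6) = 0²*(1*6) = 0*6 = 0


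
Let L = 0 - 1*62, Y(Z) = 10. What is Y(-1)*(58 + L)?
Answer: -40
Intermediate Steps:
L = -62 (L = 0 - 62 = -62)
Y(-1)*(58 + L) = 10*(58 - 62) = 10*(-4) = -40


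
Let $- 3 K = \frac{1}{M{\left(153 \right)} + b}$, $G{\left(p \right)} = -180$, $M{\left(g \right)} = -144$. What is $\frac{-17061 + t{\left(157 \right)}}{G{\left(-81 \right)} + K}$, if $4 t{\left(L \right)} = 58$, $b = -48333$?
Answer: $\frac{4958179083}{52355158} \approx 94.703$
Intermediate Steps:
$t{\left(L \right)} = \frac{29}{2}$ ($t{\left(L \right)} = \frac{1}{4} \cdot 58 = \frac{29}{2}$)
$K = \frac{1}{145431}$ ($K = - \frac{1}{3 \left(-144 - 48333\right)} = - \frac{1}{3 \left(-48477\right)} = \left(- \frac{1}{3}\right) \left(- \frac{1}{48477}\right) = \frac{1}{145431} \approx 6.8761 \cdot 10^{-6}$)
$\frac{-17061 + t{\left(157 \right)}}{G{\left(-81 \right)} + K} = \frac{-17061 + \frac{29}{2}}{-180 + \frac{1}{145431}} = - \frac{34093}{2 \left(- \frac{26177579}{145431}\right)} = \left(- \frac{34093}{2}\right) \left(- \frac{145431}{26177579}\right) = \frac{4958179083}{52355158}$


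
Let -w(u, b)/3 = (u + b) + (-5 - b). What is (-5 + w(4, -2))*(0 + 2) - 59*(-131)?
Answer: 7725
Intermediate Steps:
w(u, b) = 15 - 3*u (w(u, b) = -3*((u + b) + (-5 - b)) = -3*((b + u) + (-5 - b)) = -3*(-5 + u) = 15 - 3*u)
(-5 + w(4, -2))*(0 + 2) - 59*(-131) = (-5 + (15 - 3*4))*(0 + 2) - 59*(-131) = (-5 + (15 - 12))*2 + 7729 = (-5 + 3)*2 + 7729 = -2*2 + 7729 = -4 + 7729 = 7725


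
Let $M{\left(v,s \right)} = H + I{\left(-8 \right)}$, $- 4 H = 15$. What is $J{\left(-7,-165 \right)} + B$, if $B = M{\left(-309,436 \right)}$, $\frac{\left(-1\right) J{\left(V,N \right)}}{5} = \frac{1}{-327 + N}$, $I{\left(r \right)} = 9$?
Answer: $\frac{647}{123} \approx 5.2602$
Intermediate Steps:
$H = - \frac{15}{4}$ ($H = \left(- \frac{1}{4}\right) 15 = - \frac{15}{4} \approx -3.75$)
$J{\left(V,N \right)} = - \frac{5}{-327 + N}$
$M{\left(v,s \right)} = \frac{21}{4}$ ($M{\left(v,s \right)} = - \frac{15}{4} + 9 = \frac{21}{4}$)
$B = \frac{21}{4} \approx 5.25$
$J{\left(-7,-165 \right)} + B = - \frac{5}{-327 - 165} + \frac{21}{4} = - \frac{5}{-492} + \frac{21}{4} = \left(-5\right) \left(- \frac{1}{492}\right) + \frac{21}{4} = \frac{5}{492} + \frac{21}{4} = \frac{647}{123}$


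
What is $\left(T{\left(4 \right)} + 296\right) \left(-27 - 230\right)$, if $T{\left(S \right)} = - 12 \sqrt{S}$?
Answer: $-69904$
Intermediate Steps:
$\left(T{\left(4 \right)} + 296\right) \left(-27 - 230\right) = \left(- 12 \sqrt{4} + 296\right) \left(-27 - 230\right) = \left(\left(-12\right) 2 + 296\right) \left(-257\right) = \left(-24 + 296\right) \left(-257\right) = 272 \left(-257\right) = -69904$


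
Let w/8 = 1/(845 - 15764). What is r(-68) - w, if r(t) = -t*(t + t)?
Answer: -137970904/14919 ≈ -9248.0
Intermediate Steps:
w = -8/14919 (w = 8/(845 - 15764) = 8/(-14919) = 8*(-1/14919) = -8/14919 ≈ -0.00053623)
r(t) = -2*t² (r(t) = -t*2*t = -2*t²)
r(-68) - w = -2*(-68)² - 1*(-8/14919) = -2*4624 + 8/14919 = -9248 + 8/14919 = -137970904/14919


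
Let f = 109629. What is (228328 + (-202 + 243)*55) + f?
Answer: 340212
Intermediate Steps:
(228328 + (-202 + 243)*55) + f = (228328 + (-202 + 243)*55) + 109629 = (228328 + 41*55) + 109629 = (228328 + 2255) + 109629 = 230583 + 109629 = 340212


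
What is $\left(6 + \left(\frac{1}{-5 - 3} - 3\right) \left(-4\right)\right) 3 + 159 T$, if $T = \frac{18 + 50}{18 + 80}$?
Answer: $\frac{16251}{98} \approx 165.83$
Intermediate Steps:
$T = \frac{34}{49}$ ($T = \frac{68}{98} = 68 \cdot \frac{1}{98} = \frac{34}{49} \approx 0.69388$)
$\left(6 + \left(\frac{1}{-5 - 3} - 3\right) \left(-4\right)\right) 3 + 159 T = \left(6 + \left(\frac{1}{-5 - 3} - 3\right) \left(-4\right)\right) 3 + 159 \cdot \frac{34}{49} = \left(6 + \left(\frac{1}{-8} - 3\right) \left(-4\right)\right) 3 + \frac{5406}{49} = \left(6 + \left(- \frac{1}{8} - 3\right) \left(-4\right)\right) 3 + \frac{5406}{49} = \left(6 - - \frac{25}{2}\right) 3 + \frac{5406}{49} = \left(6 + \frac{25}{2}\right) 3 + \frac{5406}{49} = \frac{37}{2} \cdot 3 + \frac{5406}{49} = \frac{111}{2} + \frac{5406}{49} = \frac{16251}{98}$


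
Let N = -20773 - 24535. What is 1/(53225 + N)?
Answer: 1/7917 ≈ 0.00012631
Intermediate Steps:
N = -45308
1/(53225 + N) = 1/(53225 - 45308) = 1/7917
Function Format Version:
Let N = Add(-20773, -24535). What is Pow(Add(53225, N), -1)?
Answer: Rational(1, 7917) ≈ 0.00012631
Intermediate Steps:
N = -45308
Pow(Add(53225, N), -1) = Pow(Add(53225, -45308), -1) = Pow(7917, -1) = Rational(1, 7917)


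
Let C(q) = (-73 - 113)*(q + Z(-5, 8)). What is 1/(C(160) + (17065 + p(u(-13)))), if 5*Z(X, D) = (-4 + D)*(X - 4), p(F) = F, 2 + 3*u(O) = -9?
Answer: -15/170392 ≈ -8.8032e-5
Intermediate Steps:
u(O) = -11/3 (u(O) = -2/3 + (1/3)*(-9) = -2/3 - 3 = -11/3)
Z(X, D) = (-4 + D)*(-4 + X)/5 (Z(X, D) = ((-4 + D)*(X - 4))/5 = ((-4 + D)*(-4 + X))/5 = (-4 + D)*(-4 + X)/5)
C(q) = 6696/5 - 186*q (C(q) = (-73 - 113)*(q + (16/5 - 4/5*8 - 4/5*(-5) + (1/5)*8*(-5))) = -186*(q + (16/5 - 32/5 + 4 - 8)) = -186*(q - 36/5) = -186*(-36/5 + q) = 6696/5 - 186*q)
1/(C(160) + (17065 + p(u(-13)))) = 1/((6696/5 - 186*160) + (17065 - 11/3)) = 1/((6696/5 - 29760) + 51184/3) = 1/(-142104/5 + 51184/3) = 1/(-170392/15) = -15/170392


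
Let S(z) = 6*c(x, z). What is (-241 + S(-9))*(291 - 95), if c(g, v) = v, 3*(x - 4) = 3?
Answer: -57820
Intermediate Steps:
x = 5 (x = 4 + (⅓)*3 = 4 + 1 = 5)
S(z) = 6*z
(-241 + S(-9))*(291 - 95) = (-241 + 6*(-9))*(291 - 95) = (-241 - 54)*196 = -295*196 = -57820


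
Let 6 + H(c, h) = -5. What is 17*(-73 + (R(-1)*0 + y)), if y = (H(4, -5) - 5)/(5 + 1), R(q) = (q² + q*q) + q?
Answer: -3859/3 ≈ -1286.3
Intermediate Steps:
H(c, h) = -11 (H(c, h) = -6 - 5 = -11)
R(q) = q + 2*q² (R(q) = (q² + q²) + q = 2*q² + q = q + 2*q²)
y = -8/3 (y = (-11 - 5)/(5 + 1) = -16/6 = -16*⅙ = -8/3 ≈ -2.6667)
17*(-73 + (R(-1)*0 + y)) = 17*(-73 + (-(1 + 2*(-1))*0 - 8/3)) = 17*(-73 + (-(1 - 2)*0 - 8/3)) = 17*(-73 + (-1*(-1)*0 - 8/3)) = 17*(-73 + (1*0 - 8/3)) = 17*(-73 + (0 - 8/3)) = 17*(-73 - 8/3) = 17*(-227/3) = -3859/3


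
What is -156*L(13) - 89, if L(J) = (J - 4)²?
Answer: -12725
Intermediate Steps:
L(J) = (-4 + J)²
-156*L(13) - 89 = -156*(-4 + 13)² - 89 = -156*9² - 89 = -156*81 - 89 = -12636 - 89 = -12725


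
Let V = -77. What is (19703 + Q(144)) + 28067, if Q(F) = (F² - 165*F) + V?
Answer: 44669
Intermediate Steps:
Q(F) = -77 + F² - 165*F (Q(F) = (F² - 165*F) - 77 = -77 + F² - 165*F)
(19703 + Q(144)) + 28067 = (19703 + (-77 + 144² - 165*144)) + 28067 = (19703 + (-77 + 20736 - 23760)) + 28067 = (19703 - 3101) + 28067 = 16602 + 28067 = 44669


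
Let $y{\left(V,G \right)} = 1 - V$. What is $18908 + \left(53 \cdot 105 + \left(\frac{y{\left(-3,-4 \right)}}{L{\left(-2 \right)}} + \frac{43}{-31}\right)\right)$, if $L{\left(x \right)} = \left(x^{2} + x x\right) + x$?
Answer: $\frac{2275922}{93} \approx 24472.0$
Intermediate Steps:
$L{\left(x \right)} = x + 2 x^{2}$ ($L{\left(x \right)} = \left(x^{2} + x^{2}\right) + x = 2 x^{2} + x = x + 2 x^{2}$)
$18908 + \left(53 \cdot 105 + \left(\frac{y{\left(-3,-4 \right)}}{L{\left(-2 \right)}} + \frac{43}{-31}\right)\right) = 18908 + \left(53 \cdot 105 + \left(\frac{1 - -3}{\left(-2\right) \left(1 + 2 \left(-2\right)\right)} + \frac{43}{-31}\right)\right) = 18908 + \left(5565 + \left(\frac{1 + 3}{\left(-2\right) \left(1 - 4\right)} + 43 \left(- \frac{1}{31}\right)\right)\right) = 18908 + \left(5565 - \left(\frac{43}{31} - \frac{4}{\left(-2\right) \left(-3\right)}\right)\right) = 18908 + \left(5565 - \left(\frac{43}{31} - \frac{4}{6}\right)\right) = 18908 + \left(5565 + \left(4 \cdot \frac{1}{6} - \frac{43}{31}\right)\right) = 18908 + \left(5565 + \left(\frac{2}{3} - \frac{43}{31}\right)\right) = 18908 + \left(5565 - \frac{67}{93}\right) = 18908 + \frac{517478}{93} = \frac{2275922}{93}$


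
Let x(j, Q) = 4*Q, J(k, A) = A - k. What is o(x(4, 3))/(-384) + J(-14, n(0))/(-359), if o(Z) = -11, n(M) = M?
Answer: -1427/137856 ≈ -0.010351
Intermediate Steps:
o(x(4, 3))/(-384) + J(-14, n(0))/(-359) = -11/(-384) + (0 - 1*(-14))/(-359) = -11*(-1/384) + (0 + 14)*(-1/359) = 11/384 + 14*(-1/359) = 11/384 - 14/359 = -1427/137856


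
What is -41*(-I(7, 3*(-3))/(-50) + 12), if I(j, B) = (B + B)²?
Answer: -18942/25 ≈ -757.68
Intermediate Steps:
I(j, B) = 4*B² (I(j, B) = (2*B)² = 4*B²)
-41*(-I(7, 3*(-3))/(-50) + 12) = -41*(-4*(3*(-3))²/(-50) + 12) = -41*(-4*(-9)²*(-1)/50 + 12) = -41*(-4*81*(-1)/50 + 12) = -41*(-324*(-1)/50 + 12) = -41*(-1*(-162/25) + 12) = -41*(162/25 + 12) = -41*462/25 = -18942/25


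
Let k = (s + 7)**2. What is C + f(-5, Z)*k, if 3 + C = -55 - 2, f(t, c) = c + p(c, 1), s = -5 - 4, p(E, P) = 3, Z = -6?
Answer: -72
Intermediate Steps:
s = -9
f(t, c) = 3 + c (f(t, c) = c + 3 = 3 + c)
C = -60 (C = -3 + (-55 - 2) = -3 - 57 = -60)
k = 4 (k = (-9 + 7)**2 = (-2)**2 = 4)
C + f(-5, Z)*k = -60 + (3 - 6)*4 = -60 - 3*4 = -60 - 12 = -72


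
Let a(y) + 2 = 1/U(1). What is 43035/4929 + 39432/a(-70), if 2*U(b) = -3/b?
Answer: -24280696/1643 ≈ -14778.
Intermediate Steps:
U(b) = -3/(2*b) (U(b) = (-3/b)/2 = -3/(2*b))
a(y) = -8/3 (a(y) = -2 + 1/(-3/2/1) = -2 + 1/(-3/2*1) = -2 + 1/(-3/2) = -2 - ⅔ = -8/3)
43035/4929 + 39432/a(-70) = 43035/4929 + 39432/(-8/3) = 43035*(1/4929) + 39432*(-3/8) = 14345/1643 - 14787 = -24280696/1643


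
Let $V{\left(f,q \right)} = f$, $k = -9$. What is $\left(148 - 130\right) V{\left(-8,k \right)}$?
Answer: $-144$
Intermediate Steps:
$\left(148 - 130\right) V{\left(-8,k \right)} = \left(148 - 130\right) \left(-8\right) = 18 \left(-8\right) = -144$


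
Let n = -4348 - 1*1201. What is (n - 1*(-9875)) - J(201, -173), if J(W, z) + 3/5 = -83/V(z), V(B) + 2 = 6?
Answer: 86947/20 ≈ 4347.4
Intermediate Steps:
V(B) = 4 (V(B) = -2 + 6 = 4)
J(W, z) = -427/20 (J(W, z) = -3/5 - 83/4 = -427/20)
n = -5549 (n = -4348 - 1201 = -5549)
(n - 1*(-9875)) - J(201, -173) = (-5549 - 1*(-9875)) - 1*(-427/20) = (-5549 + 9875) + 427/20 = 4326 + 427/20 = 86947/20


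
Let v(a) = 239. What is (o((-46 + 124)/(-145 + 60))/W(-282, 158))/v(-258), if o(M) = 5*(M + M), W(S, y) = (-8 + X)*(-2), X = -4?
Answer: -13/8126 ≈ -0.0015998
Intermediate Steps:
W(S, y) = 24 (W(S, y) = (-8 - 4)*(-2) = -12*(-2) = 24)
o(M) = 10*M (o(M) = 5*(2*M) = 10*M)
(o((-46 + 124)/(-145 + 60))/W(-282, 158))/v(-258) = ((10*((-46 + 124)/(-145 + 60)))/24)/239 = ((10*(78/(-85)))*(1/24))*(1/239) = ((10*(78*(-1/85)))*(1/24))*(1/239) = ((10*(-78/85))*(1/24))*(1/239) = -156/17*1/24*(1/239) = -13/34*1/239 = -13/8126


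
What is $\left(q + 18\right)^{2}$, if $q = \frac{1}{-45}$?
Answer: $\frac{654481}{2025} \approx 323.2$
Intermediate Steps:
$q = - \frac{1}{45} \approx -0.022222$
$\left(q + 18\right)^{2} = \left(- \frac{1}{45} + 18\right)^{2} = \left(\frac{809}{45}\right)^{2} = \frac{654481}{2025}$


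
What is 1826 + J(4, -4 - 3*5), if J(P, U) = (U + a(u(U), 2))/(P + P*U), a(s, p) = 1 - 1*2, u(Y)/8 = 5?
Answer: 32873/18 ≈ 1826.3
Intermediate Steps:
u(Y) = 40 (u(Y) = 8*5 = 40)
a(s, p) = -1 (a(s, p) = 1 - 2 = -1)
J(P, U) = (-1 + U)/(P + P*U) (J(P, U) = (U - 1)/(P + P*U) = (-1 + U)/(P + P*U))
1826 + J(4, -4 - 3*5) = 1826 + (-1 + (-4 - 3*5))/(4*(1 + (-4 - 3*5))) = 1826 + (-1 + (-4 - 15))/(4*(1 + (-4 - 15))) = 1826 + (-1 - 19)/(4*(1 - 19)) = 1826 + (¼)*(-20)/(-18) = 1826 + (¼)*(-1/18)*(-20) = 1826 + 5/18 = 32873/18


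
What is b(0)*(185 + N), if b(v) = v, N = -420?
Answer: 0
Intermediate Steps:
b(0)*(185 + N) = 0*(185 - 420) = 0*(-235) = 0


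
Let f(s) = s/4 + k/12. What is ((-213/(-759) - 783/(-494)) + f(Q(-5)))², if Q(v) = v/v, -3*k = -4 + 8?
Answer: 20336212565761/5061042104976 ≈ 4.0182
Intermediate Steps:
k = -4/3 (k = -(-4 + 8)/3 = -⅓*4 = -4/3 ≈ -1.3333)
Q(v) = 1
f(s) = -⅑ + s/4 (f(s) = s/4 - 4/3/12 = s*(¼) - 4/3*1/12 = s/4 - ⅑ = -⅑ + s/4)
((-213/(-759) - 783/(-494)) + f(Q(-5)))² = ((-213/(-759) - 783/(-494)) + (-⅑ + (¼)*1))² = ((-213*(-1/759) - 783*(-1/494)) + (-⅑ + ¼))² = ((71/253 + 783/494) + 5/36)² = (233173/124982 + 5/36)² = (4509569/2249676)² = 20336212565761/5061042104976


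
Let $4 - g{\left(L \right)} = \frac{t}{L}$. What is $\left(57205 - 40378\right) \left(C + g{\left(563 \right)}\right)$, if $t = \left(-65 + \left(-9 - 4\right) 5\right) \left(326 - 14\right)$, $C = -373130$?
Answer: $- \frac{3534164343606}{563} \approx -6.2774 \cdot 10^{9}$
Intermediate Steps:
$t = -40560$ ($t = \left(-65 - 65\right) 312 = \left(-130\right) 312 = -40560$)
$g{\left(L \right)} = 4 + \frac{40560}{L}$ ($g{\left(L \right)} = 4 - - \frac{40560}{L} = 4 + \frac{40560}{L}$)
$\left(57205 - 40378\right) \left(C + g{\left(563 \right)}\right) = \left(57205 - 40378\right) \left(-373130 + \left(4 + \frac{40560}{563}\right)\right) = 16827 \left(-373130 + \left(4 + 40560 \cdot \frac{1}{563}\right)\right) = 16827 \left(-373130 + \left(4 + \frac{40560}{563}\right)\right) = 16827 \left(-373130 + \frac{42812}{563}\right) = 16827 \left(- \frac{210029378}{563}\right) = - \frac{3534164343606}{563}$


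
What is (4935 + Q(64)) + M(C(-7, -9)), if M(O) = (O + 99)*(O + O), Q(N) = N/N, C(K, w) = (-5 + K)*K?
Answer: 35680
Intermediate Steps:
C(K, w) = K*(-5 + K)
Q(N) = 1
M(O) = 2*O*(99 + O) (M(O) = (99 + O)*(2*O) = 2*O*(99 + O))
(4935 + Q(64)) + M(C(-7, -9)) = (4935 + 1) + 2*(-7*(-5 - 7))*(99 - 7*(-5 - 7)) = 4936 + 2*(-7*(-12))*(99 - 7*(-12)) = 4936 + 2*84*(99 + 84) = 4936 + 2*84*183 = 4936 + 30744 = 35680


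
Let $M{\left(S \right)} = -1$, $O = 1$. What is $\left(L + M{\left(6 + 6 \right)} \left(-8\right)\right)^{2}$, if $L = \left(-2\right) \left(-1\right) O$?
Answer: $100$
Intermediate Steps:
$L = 2$ ($L = \left(-2\right) \left(-1\right) 1 = 2 \cdot 1 = 2$)
$\left(L + M{\left(6 + 6 \right)} \left(-8\right)\right)^{2} = \left(2 - -8\right)^{2} = \left(2 + 8\right)^{2} = 10^{2} = 100$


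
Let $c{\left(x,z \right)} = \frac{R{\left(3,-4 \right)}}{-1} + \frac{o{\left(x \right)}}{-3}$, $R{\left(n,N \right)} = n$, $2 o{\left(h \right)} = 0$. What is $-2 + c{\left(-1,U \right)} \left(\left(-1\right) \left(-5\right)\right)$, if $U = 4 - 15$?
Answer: $-17$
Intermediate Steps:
$o{\left(h \right)} = 0$ ($o{\left(h \right)} = \frac{1}{2} \cdot 0 = 0$)
$U = -11$ ($U = 4 - 15 = -11$)
$c{\left(x,z \right)} = -3$ ($c{\left(x,z \right)} = \frac{3}{-1} + \frac{0}{-3} = 3 \left(-1\right) + 0 \left(- \frac{1}{3}\right) = -3 + 0 = -3$)
$-2 + c{\left(-1,U \right)} \left(\left(-1\right) \left(-5\right)\right) = -2 - 3 \left(\left(-1\right) \left(-5\right)\right) = -2 - 15 = -17$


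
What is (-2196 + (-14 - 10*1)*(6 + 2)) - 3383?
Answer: -5771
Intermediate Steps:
(-2196 + (-14 - 10*1)*(6 + 2)) - 3383 = (-2196 + (-14 - 10)*8) - 3383 = (-2196 - 24*8) - 3383 = (-2196 - 192) - 3383 = -2388 - 3383 = -5771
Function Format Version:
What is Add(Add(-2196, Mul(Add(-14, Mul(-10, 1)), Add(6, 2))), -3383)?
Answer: -5771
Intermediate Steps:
Add(Add(-2196, Mul(Add(-14, Mul(-10, 1)), Add(6, 2))), -3383) = Add(Add(-2196, Mul(Add(-14, -10), 8)), -3383) = Add(Add(-2196, Mul(-24, 8)), -3383) = Add(Add(-2196, -192), -3383) = Add(-2388, -3383) = -5771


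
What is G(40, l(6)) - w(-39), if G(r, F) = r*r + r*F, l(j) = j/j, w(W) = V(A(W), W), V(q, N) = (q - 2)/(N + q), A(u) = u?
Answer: 127879/78 ≈ 1639.5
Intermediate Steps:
V(q, N) = (-2 + q)/(N + q)
w(W) = (-2 + W)/(2*W) (w(W) = (-2 + W)/(W + W) = (-2 + W)/((2*W)) = (1/(2*W))*(-2 + W) = (-2 + W)/(2*W))
l(j) = 1
G(r, F) = r**2 + F*r
G(40, l(6)) - w(-39) = 40*(1 + 40) - (-2 - 39)/(2*(-39)) = 40*41 - (-1)*(-41)/(2*39) = 1640 - 1*41/78 = 1640 - 41/78 = 127879/78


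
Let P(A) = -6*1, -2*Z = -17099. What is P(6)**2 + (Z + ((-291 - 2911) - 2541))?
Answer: 5685/2 ≈ 2842.5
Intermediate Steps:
Z = 17099/2 (Z = -1/2*(-17099) = 17099/2 ≈ 8549.5)
P(A) = -6
P(6)**2 + (Z + ((-291 - 2911) - 2541)) = (-6)**2 + (17099/2 + ((-291 - 2911) - 2541)) = 36 + (17099/2 + (-3202 - 2541)) = 36 + (17099/2 - 5743) = 36 + 5613/2 = 5685/2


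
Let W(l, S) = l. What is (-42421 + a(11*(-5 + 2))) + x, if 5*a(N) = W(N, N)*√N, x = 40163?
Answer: -2258 - 33*I*√33/5 ≈ -2258.0 - 37.914*I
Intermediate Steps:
a(N) = N^(3/2)/5 (a(N) = (N*√N)/5 = N^(3/2)/5)
(-42421 + a(11*(-5 + 2))) + x = (-42421 + (11*(-5 + 2))^(3/2)/5) + 40163 = (-42421 + (11*(-3))^(3/2)/5) + 40163 = (-42421 + (-33)^(3/2)/5) + 40163 = (-42421 + (-33*I*√33)/5) + 40163 = (-42421 - 33*I*√33/5) + 40163 = -2258 - 33*I*√33/5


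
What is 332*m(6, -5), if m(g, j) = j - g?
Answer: -3652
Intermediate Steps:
332*m(6, -5) = 332*(-5 - 1*6) = 332*(-5 - 6) = 332*(-11) = -3652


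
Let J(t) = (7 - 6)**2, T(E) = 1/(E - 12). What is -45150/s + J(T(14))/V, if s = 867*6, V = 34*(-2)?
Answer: -30151/3468 ≈ -8.6941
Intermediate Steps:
V = -68
T(E) = 1/(-12 + E)
s = 5202
J(t) = 1 (J(t) = 1**2 = 1)
-45150/s + J(T(14))/V = -45150/5202 + 1/(-68) = -45150*1/5202 + 1*(-1/68) = -7525/867 - 1/68 = -30151/3468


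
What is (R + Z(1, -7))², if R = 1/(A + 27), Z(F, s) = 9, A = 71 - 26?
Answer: 421201/5184 ≈ 81.250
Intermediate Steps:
A = 45
R = 1/72 (R = 1/(45 + 27) = 1/72 ≈ 0.013889)
(R + Z(1, -7))² = (1/72 + 9)² = (649/72)² = 421201/5184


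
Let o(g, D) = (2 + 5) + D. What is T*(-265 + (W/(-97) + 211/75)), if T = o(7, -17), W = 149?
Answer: 3837166/1455 ≈ 2637.2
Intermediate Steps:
o(g, D) = 7 + D
T = -10 (T = 7 - 17 = -10)
T*(-265 + (W/(-97) + 211/75)) = -10*(-265 + (149/(-97) + 211/75)) = -10*(-265 + (149*(-1/97) + 211*(1/75))) = -10*(-265 + (-149/97 + 211/75)) = -10*(-265 + 9292/7275) = -10*(-1918583/7275) = 3837166/1455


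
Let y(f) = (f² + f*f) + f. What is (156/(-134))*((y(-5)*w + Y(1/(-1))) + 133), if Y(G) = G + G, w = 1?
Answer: -13728/67 ≈ -204.90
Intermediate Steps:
y(f) = f + 2*f² (y(f) = (f² + f²) + f = 2*f² + f = f + 2*f²)
Y(G) = 2*G
(156/(-134))*((y(-5)*w + Y(1/(-1))) + 133) = (156/(-134))*((-5*(1 + 2*(-5))*1 + 2/(-1)) + 133) = (156*(-1/134))*((-5*(1 - 10)*1 + 2*(-1)) + 133) = -78*((-5*(-9)*1 - 2) + 133)/67 = -78*((45*1 - 2) + 133)/67 = -78*((45 - 2) + 133)/67 = -78*(43 + 133)/67 = -78/67*176 = -13728/67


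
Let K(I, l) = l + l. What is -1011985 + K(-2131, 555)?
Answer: -1010875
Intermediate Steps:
K(I, l) = 2*l
-1011985 + K(-2131, 555) = -1011985 + 2*555 = -1011985 + 1110 = -1010875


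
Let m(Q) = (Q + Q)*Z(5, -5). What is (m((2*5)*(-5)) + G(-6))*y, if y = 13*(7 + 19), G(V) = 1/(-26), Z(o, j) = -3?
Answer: 101387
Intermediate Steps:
m(Q) = -6*Q (m(Q) = (Q + Q)*(-3) = (2*Q)*(-3) = -6*Q)
G(V) = -1/26
y = 338 (y = 13*26 = 338)
(m((2*5)*(-5)) + G(-6))*y = (-6*2*5*(-5) - 1/26)*338 = (-60*(-5) - 1/26)*338 = (-6*(-50) - 1/26)*338 = (300 - 1/26)*338 = (7799/26)*338 = 101387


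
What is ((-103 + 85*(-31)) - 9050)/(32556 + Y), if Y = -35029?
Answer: 11788/2473 ≈ 4.7667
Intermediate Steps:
((-103 + 85*(-31)) - 9050)/(32556 + Y) = ((-103 + 85*(-31)) - 9050)/(32556 - 35029) = ((-103 - 2635) - 9050)/(-2473) = (-2738 - 9050)*(-1/2473) = -11788*(-1/2473) = 11788/2473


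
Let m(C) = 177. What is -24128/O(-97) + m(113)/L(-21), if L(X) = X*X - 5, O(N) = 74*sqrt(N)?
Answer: 177/436 + 12064*I*sqrt(97)/3589 ≈ 0.40596 + 33.106*I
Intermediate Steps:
L(X) = -5 + X**2 (L(X) = X**2 - 5 = -5 + X**2)
-24128/O(-97) + m(113)/L(-21) = -24128*(-I*sqrt(97)/7178) + 177/(-5 + (-21)**2) = -24128*(-I*sqrt(97)/7178) + 177/(-5 + 441) = -24128*(-I*sqrt(97)/7178) + 177/436 = -(-12064)*I*sqrt(97)/3589 + 177*(1/436) = 12064*I*sqrt(97)/3589 + 177/436 = 177/436 + 12064*I*sqrt(97)/3589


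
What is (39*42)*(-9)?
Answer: -14742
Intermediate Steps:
(39*42)*(-9) = 1638*(-9) = -14742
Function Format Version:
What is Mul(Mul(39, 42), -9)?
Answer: -14742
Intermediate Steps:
Mul(Mul(39, 42), -9) = Mul(1638, -9) = -14742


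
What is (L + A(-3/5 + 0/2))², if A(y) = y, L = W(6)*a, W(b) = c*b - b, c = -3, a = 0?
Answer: 9/25 ≈ 0.36000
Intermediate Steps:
W(b) = -4*b (W(b) = -3*b - b = -4*b)
L = 0 (L = -4*6*0 = -24*0 = 0)
(L + A(-3/5 + 0/2))² = (0 + (-3/5 + 0/2))² = (0 + (-3*⅕ + 0*(½)))² = (0 + (-⅗ + 0))² = (0 - ⅗)² = (-⅗)² = 9/25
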